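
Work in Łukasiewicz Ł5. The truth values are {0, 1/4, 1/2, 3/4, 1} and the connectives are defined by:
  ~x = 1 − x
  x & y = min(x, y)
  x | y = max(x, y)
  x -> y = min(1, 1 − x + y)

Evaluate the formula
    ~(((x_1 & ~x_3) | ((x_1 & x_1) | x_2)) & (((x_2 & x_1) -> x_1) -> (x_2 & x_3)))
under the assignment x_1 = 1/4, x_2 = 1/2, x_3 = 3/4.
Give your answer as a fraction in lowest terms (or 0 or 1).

~x_3 = ~3/4 = 1/4
x_1 & ~x_3 = 1/4 & 1/4 = 1/4
x_1 & x_1 = 1/4 & 1/4 = 1/4
(x_1 & x_1) | x_2 = 1/4 | 1/2 = 1/2
(x_1 & ~x_3) | ((x_1 & x_1) | x_2) = 1/4 | 1/2 = 1/2
x_2 & x_1 = 1/2 & 1/4 = 1/4
(x_2 & x_1) -> x_1 = 1/4 -> 1/4 = 1
x_2 & x_3 = 1/2 & 3/4 = 1/2
((x_2 & x_1) -> x_1) -> (x_2 & x_3) = 1 -> 1/2 = 1/2
((x_1 & ~x_3) | ((x_1 & x_1) | x_2)) & (((x_2 & x_1) -> x_1) -> (x_2 & x_3)) = 1/2 & 1/2 = 1/2
~(((x_1 & ~x_3) | ((x_1 & x_1) | x_2)) & (((x_2 & x_1) -> x_1) -> (x_2 & x_3))) = ~1/2 = 1/2

1/2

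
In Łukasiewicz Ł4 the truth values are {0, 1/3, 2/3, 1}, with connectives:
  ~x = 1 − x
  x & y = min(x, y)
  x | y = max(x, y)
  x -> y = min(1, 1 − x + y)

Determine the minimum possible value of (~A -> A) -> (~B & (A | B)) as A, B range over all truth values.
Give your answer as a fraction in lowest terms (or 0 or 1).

0

Take A = 2/3, B = 1:
~A = ~2/3 = 1/3
~A -> A = 1/3 -> 2/3 = 1
~B = ~1 = 0
A | B = 2/3 | 1 = 1
~B & (A | B) = 0 & 1 = 0
(~A -> A) -> (~B & (A | B)) = 1 -> 0 = 0
No assignment yields a value below 0, so this is the minimum.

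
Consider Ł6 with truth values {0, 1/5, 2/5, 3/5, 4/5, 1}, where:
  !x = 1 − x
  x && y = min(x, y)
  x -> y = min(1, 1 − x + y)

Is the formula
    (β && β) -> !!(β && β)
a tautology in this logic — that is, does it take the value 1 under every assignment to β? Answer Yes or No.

β = 0 ↦ 1
β = 1/5 ↦ 1
β = 2/5 ↦ 1
β = 3/5 ↦ 1
β = 4/5 ↦ 1
β = 1 ↦ 1
Every assignment gives a value ≥ 1.

Yes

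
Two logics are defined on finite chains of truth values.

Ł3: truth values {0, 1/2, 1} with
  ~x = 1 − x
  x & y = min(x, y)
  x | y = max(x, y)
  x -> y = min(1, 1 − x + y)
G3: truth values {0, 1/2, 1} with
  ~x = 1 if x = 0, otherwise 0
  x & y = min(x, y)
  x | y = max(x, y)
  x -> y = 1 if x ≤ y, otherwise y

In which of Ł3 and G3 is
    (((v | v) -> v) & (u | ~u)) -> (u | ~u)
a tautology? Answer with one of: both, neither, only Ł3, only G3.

both

In Ł3: every assignment gives 1 — tautology.
In G3: every assignment gives 1 — tautology.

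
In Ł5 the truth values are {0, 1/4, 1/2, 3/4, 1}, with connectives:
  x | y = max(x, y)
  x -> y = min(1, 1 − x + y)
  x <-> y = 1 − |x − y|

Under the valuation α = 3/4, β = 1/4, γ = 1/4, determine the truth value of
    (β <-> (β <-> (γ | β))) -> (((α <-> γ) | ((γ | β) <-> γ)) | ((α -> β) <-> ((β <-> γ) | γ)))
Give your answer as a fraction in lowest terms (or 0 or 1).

1

γ | β = 1/4 | 1/4 = 1/4
β <-> (γ | β) = 1/4 <-> 1/4 = 1
β <-> (β <-> (γ | β)) = 1/4 <-> 1 = 1/4
α <-> γ = 3/4 <-> 1/4 = 1/2
γ | β = 1/4 | 1/4 = 1/4
(γ | β) <-> γ = 1/4 <-> 1/4 = 1
(α <-> γ) | ((γ | β) <-> γ) = 1/2 | 1 = 1
α -> β = 3/4 -> 1/4 = 1/2
β <-> γ = 1/4 <-> 1/4 = 1
(β <-> γ) | γ = 1 | 1/4 = 1
(α -> β) <-> ((β <-> γ) | γ) = 1/2 <-> 1 = 1/2
((α <-> γ) | ((γ | β) <-> γ)) | ((α -> β) <-> ((β <-> γ) | γ)) = 1 | 1/2 = 1
(β <-> (β <-> (γ | β))) -> (((α <-> γ) | ((γ | β) <-> γ)) | ((α -> β) <-> ((β <-> γ) | γ))) = 1/4 -> 1 = 1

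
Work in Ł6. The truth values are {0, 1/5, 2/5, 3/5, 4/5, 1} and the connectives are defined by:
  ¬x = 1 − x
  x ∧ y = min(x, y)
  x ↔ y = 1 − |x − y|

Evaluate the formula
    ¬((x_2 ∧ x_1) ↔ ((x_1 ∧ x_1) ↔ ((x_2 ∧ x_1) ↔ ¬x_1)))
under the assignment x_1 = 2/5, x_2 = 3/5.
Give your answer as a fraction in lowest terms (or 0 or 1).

x_2 ∧ x_1 = 3/5 ∧ 2/5 = 2/5
x_1 ∧ x_1 = 2/5 ∧ 2/5 = 2/5
x_2 ∧ x_1 = 3/5 ∧ 2/5 = 2/5
¬x_1 = ¬2/5 = 3/5
(x_2 ∧ x_1) ↔ ¬x_1 = 2/5 ↔ 3/5 = 4/5
(x_1 ∧ x_1) ↔ ((x_2 ∧ x_1) ↔ ¬x_1) = 2/5 ↔ 4/5 = 3/5
(x_2 ∧ x_1) ↔ ((x_1 ∧ x_1) ↔ ((x_2 ∧ x_1) ↔ ¬x_1)) = 2/5 ↔ 3/5 = 4/5
¬((x_2 ∧ x_1) ↔ ((x_1 ∧ x_1) ↔ ((x_2 ∧ x_1) ↔ ¬x_1))) = ¬4/5 = 1/5

1/5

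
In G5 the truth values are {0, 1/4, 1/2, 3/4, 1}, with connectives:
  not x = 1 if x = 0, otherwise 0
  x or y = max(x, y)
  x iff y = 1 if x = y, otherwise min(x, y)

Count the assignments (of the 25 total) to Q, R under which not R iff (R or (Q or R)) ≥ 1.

value 1: 1 assignment (counts)
value 3/4: 1 assignment
value 1/2: 1 assignment
value 1/4: 1 assignment
value 0: 21 assignments
So 1 of the 25 assignments meets the threshold.

1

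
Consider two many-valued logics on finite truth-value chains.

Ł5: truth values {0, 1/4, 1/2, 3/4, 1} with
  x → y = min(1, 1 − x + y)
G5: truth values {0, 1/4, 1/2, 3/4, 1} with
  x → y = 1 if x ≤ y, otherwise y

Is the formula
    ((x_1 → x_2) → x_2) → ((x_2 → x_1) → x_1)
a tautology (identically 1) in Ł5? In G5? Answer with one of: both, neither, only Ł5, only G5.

only Ł5

In Ł5: every assignment gives 1 — tautology.
In G5: at x_1 = 1/4, x_2 = 0 the value is 1/4 — not a tautology.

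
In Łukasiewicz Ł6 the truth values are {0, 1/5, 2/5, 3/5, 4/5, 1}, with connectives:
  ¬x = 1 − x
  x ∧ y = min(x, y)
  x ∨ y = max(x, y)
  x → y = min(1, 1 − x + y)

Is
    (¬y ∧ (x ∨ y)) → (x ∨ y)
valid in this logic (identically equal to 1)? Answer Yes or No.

At x = 1/5, y = 4/5, for instance:
¬y = ¬4/5 = 1/5
x ∨ y = 1/5 ∨ 4/5 = 4/5
¬y ∧ (x ∨ y) = 1/5 ∧ 4/5 = 1/5
(¬y ∧ (x ∨ y)) → (x ∨ y) = 1/5 → 4/5 = 1
and checking the remaining 35 assignments likewise gives ≥ 1 in every case.

Yes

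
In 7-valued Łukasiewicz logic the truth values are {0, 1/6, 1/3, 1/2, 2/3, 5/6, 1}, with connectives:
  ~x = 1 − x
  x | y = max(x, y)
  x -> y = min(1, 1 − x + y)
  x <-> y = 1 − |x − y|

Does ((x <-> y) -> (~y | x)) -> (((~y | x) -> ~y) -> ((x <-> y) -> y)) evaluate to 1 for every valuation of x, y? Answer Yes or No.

Counterexample: take x = 0, y = 0.
x <-> y = 0 <-> 0 = 1
~y = ~0 = 1
~y | x = 1 | 0 = 1
(x <-> y) -> (~y | x) = 1 -> 1 = 1
~y = ~0 = 1
~y | x = 1 | 0 = 1
~y = ~0 = 1
(~y | x) -> ~y = 1 -> 1 = 1
x <-> y = 0 <-> 0 = 1
(x <-> y) -> y = 1 -> 0 = 0
((~y | x) -> ~y) -> ((x <-> y) -> y) = 1 -> 0 = 0
((x <-> y) -> (~y | x)) -> (((~y | x) -> ~y) -> ((x <-> y) -> y)) = 1 -> 0 = 0
This gives 0 ≠ 1.

No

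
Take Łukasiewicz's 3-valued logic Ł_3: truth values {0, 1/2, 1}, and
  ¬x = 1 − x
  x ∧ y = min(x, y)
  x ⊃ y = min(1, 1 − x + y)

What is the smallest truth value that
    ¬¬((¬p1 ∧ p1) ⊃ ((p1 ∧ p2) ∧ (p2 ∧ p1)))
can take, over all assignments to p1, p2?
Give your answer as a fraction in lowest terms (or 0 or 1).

1/2

Take p1 = 1/2, p2 = 0:
¬p1 = ¬1/2 = 1/2
¬p1 ∧ p1 = 1/2 ∧ 1/2 = 1/2
p1 ∧ p2 = 1/2 ∧ 0 = 0
p2 ∧ p1 = 0 ∧ 1/2 = 0
(p1 ∧ p2) ∧ (p2 ∧ p1) = 0 ∧ 0 = 0
(¬p1 ∧ p1) ⊃ ((p1 ∧ p2) ∧ (p2 ∧ p1)) = 1/2 ⊃ 0 = 1/2
¬((¬p1 ∧ p1) ⊃ ((p1 ∧ p2) ∧ (p2 ∧ p1))) = ¬1/2 = 1/2
¬¬((¬p1 ∧ p1) ⊃ ((p1 ∧ p2) ∧ (p2 ∧ p1))) = ¬1/2 = 1/2
No assignment yields a value below 1/2, so this is the minimum.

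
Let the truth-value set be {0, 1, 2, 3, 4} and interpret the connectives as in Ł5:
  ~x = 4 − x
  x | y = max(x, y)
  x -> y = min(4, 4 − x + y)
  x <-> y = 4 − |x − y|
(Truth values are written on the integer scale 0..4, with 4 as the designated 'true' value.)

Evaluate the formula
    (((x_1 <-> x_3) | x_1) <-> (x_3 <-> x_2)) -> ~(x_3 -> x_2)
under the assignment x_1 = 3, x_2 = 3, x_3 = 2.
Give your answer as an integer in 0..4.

x_1 <-> x_3 = 3 <-> 2 = 3
(x_1 <-> x_3) | x_1 = 3 | 3 = 3
x_3 <-> x_2 = 2 <-> 3 = 3
((x_1 <-> x_3) | x_1) <-> (x_3 <-> x_2) = 3 <-> 3 = 4
x_3 -> x_2 = 2 -> 3 = 4
~(x_3 -> x_2) = ~4 = 0
(((x_1 <-> x_3) | x_1) <-> (x_3 <-> x_2)) -> ~(x_3 -> x_2) = 4 -> 0 = 0

0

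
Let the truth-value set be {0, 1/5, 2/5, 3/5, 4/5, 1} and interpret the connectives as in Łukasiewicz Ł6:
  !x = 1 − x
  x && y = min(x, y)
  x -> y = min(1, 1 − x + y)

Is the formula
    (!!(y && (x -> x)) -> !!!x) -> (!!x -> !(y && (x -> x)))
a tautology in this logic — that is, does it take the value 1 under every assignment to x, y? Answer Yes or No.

Yes

At x = 1/5, y = 3/5, for instance:
x -> x = 1/5 -> 1/5 = 1
y && (x -> x) = 3/5 && 1 = 3/5
!(y && (x -> x)) = !3/5 = 2/5
!!(y && (x -> x)) = !2/5 = 3/5
!x = !1/5 = 4/5
!!x = !4/5 = 1/5
!!!x = !1/5 = 4/5
!!(y && (x -> x)) -> !!!x = 3/5 -> 4/5 = 1
!!x -> !(y && (x -> x)) = 1/5 -> 2/5 = 1
(!!(y && (x -> x)) -> !!!x) -> (!!x -> !(y && (x -> x))) = 1 -> 1 = 1
and checking the remaining 35 assignments likewise gives ≥ 1 in every case.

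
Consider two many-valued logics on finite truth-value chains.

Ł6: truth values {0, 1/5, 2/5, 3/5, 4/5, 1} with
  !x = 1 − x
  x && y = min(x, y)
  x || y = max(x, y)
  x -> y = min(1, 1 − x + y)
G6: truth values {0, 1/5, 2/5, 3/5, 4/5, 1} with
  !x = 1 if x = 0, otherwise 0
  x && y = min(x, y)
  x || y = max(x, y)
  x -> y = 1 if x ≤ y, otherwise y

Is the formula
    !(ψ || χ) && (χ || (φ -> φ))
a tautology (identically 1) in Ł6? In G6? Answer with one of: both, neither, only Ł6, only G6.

In Ł6: at φ = 0, ψ = 0, χ = 1/5 the value is 4/5 — not a tautology.
In G6: at φ = 0, ψ = 0, χ = 1/5 the value is 0 — not a tautology.

neither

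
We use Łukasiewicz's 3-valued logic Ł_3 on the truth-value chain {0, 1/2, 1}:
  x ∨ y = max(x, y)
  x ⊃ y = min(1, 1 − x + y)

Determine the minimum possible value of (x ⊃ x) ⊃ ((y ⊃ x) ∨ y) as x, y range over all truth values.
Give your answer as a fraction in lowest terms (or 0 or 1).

Take x = 0, y = 1/2:
x ⊃ x = 0 ⊃ 0 = 1
y ⊃ x = 1/2 ⊃ 0 = 1/2
(y ⊃ x) ∨ y = 1/2 ∨ 1/2 = 1/2
(x ⊃ x) ⊃ ((y ⊃ x) ∨ y) = 1 ⊃ 1/2 = 1/2
No assignment yields a value below 1/2, so this is the minimum.

1/2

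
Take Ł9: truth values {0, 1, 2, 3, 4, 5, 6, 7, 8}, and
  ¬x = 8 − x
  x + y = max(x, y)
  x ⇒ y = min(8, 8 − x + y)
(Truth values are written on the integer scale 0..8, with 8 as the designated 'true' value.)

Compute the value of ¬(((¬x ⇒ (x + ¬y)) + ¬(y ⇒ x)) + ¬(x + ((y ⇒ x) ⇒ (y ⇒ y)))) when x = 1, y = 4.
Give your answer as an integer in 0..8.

3

¬x = ¬1 = 7
¬y = ¬4 = 4
x + ¬y = 1 + 4 = 4
¬x ⇒ (x + ¬y) = 7 ⇒ 4 = 5
y ⇒ x = 4 ⇒ 1 = 5
¬(y ⇒ x) = ¬5 = 3
(¬x ⇒ (x + ¬y)) + ¬(y ⇒ x) = 5 + 3 = 5
y ⇒ x = 4 ⇒ 1 = 5
y ⇒ y = 4 ⇒ 4 = 8
(y ⇒ x) ⇒ (y ⇒ y) = 5 ⇒ 8 = 8
x + ((y ⇒ x) ⇒ (y ⇒ y)) = 1 + 8 = 8
¬(x + ((y ⇒ x) ⇒ (y ⇒ y))) = ¬8 = 0
((¬x ⇒ (x + ¬y)) + ¬(y ⇒ x)) + ¬(x + ((y ⇒ x) ⇒ (y ⇒ y))) = 5 + 0 = 5
¬(((¬x ⇒ (x + ¬y)) + ¬(y ⇒ x)) + ¬(x + ((y ⇒ x) ⇒ (y ⇒ y)))) = ¬5 = 3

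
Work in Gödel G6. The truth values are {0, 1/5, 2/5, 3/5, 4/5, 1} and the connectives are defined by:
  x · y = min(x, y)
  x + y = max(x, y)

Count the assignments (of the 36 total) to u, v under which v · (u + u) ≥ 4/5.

4

value 1: 1 assignment (counts)
value 4/5: 3 assignments (counts)
value 3/5: 5 assignments
value 2/5: 7 assignments
value 1/5: 9 assignments
value 0: 11 assignments
So 4 of the 36 assignments meet the threshold.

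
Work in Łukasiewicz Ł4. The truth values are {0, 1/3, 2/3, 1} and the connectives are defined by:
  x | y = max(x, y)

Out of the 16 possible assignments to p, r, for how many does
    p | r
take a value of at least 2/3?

12

p = 0, r = 0 ↦ 0  <
p = 0, r = 1/3 ↦ 1/3  <
p = 0, r = 2/3 ↦ 2/3  ≥
p = 0, r = 1 ↦ 1  ≥
p = 1/3, r = 0 ↦ 1/3  <
p = 1/3, r = 1/3 ↦ 1/3  <
p = 1/3, r = 2/3 ↦ 2/3  ≥
p = 1/3, r = 1 ↦ 1  ≥
p = 2/3, r = 0 ↦ 2/3  ≥
p = 2/3, r = 1/3 ↦ 2/3  ≥
p = 2/3, r = 2/3 ↦ 2/3  ≥
p = 2/3, r = 1 ↦ 1  ≥
p = 1, r = 0 ↦ 1  ≥
p = 1, r = 1/3 ↦ 1  ≥
p = 1, r = 2/3 ↦ 1  ≥
p = 1, r = 1 ↦ 1  ≥
So 12 of the 16 assignments meet the threshold.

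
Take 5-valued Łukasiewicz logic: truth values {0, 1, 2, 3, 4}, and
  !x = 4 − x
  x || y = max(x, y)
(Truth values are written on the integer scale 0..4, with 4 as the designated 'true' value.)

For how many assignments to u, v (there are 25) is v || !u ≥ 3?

16

value 4: 9 assignments (counts)
value 3: 7 assignments (counts)
value 2: 5 assignments
value 1: 3 assignments
value 0: 1 assignment
So 16 of the 25 assignments meet the threshold.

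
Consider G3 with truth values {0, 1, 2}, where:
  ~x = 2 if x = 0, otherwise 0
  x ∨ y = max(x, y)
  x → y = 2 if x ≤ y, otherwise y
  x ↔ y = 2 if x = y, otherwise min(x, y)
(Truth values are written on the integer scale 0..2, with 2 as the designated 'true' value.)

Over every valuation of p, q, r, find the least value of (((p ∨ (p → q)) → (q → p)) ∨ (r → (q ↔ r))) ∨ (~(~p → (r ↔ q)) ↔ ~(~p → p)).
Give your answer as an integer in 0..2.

Take p = 0, q = 1, r = 2:
p → q = 0 → 1 = 2
p ∨ (p → q) = 0 ∨ 2 = 2
q → p = 1 → 0 = 0
(p ∨ (p → q)) → (q → p) = 2 → 0 = 0
q ↔ r = 1 ↔ 2 = 1
r → (q ↔ r) = 2 → 1 = 1
((p ∨ (p → q)) → (q → p)) ∨ (r → (q ↔ r)) = 0 ∨ 1 = 1
~p = ~0 = 2
r ↔ q = 2 ↔ 1 = 1
~p → (r ↔ q) = 2 → 1 = 1
~(~p → (r ↔ q)) = ~1 = 0
~p = ~0 = 2
~p → p = 2 → 0 = 0
~(~p → p) = ~0 = 2
~(~p → (r ↔ q)) ↔ ~(~p → p) = 0 ↔ 2 = 0
(((p ∨ (p → q)) → (q → p)) ∨ (r → (q ↔ r))) ∨ (~(~p → (r ↔ q)) ↔ ~(~p → p)) = 1 ∨ 0 = 1
No assignment yields a value below 1, so this is the minimum.

1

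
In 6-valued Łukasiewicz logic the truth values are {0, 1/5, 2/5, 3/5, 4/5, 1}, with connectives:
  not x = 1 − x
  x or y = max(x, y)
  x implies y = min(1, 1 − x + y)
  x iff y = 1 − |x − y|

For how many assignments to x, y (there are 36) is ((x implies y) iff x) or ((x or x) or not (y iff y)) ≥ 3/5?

20

value 1: 8 assignments (counts)
value 4/5: 8 assignments (counts)
value 3/5: 4 assignments (counts)
value 2/5: 5 assignments
value 1/5: 5 assignments
value 0: 6 assignments
So 20 of the 36 assignments meet the threshold.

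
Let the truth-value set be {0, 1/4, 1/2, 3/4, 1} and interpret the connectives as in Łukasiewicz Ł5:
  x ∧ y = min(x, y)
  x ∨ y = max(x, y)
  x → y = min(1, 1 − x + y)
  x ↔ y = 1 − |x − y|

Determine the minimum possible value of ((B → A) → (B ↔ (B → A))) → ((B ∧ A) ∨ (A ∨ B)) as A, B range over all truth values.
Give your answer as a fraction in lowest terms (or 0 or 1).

1/2

Take A = 0, B = 1/4:
B → A = 1/4 → 0 = 3/4
B → A = 1/4 → 0 = 3/4
B ↔ (B → A) = 1/4 ↔ 3/4 = 1/2
(B → A) → (B ↔ (B → A)) = 3/4 → 1/2 = 3/4
B ∧ A = 1/4 ∧ 0 = 0
A ∨ B = 0 ∨ 1/4 = 1/4
(B ∧ A) ∨ (A ∨ B) = 0 ∨ 1/4 = 1/4
((B → A) → (B ↔ (B → A))) → ((B ∧ A) ∨ (A ∨ B)) = 3/4 → 1/4 = 1/2
No assignment yields a value below 1/2, so this is the minimum.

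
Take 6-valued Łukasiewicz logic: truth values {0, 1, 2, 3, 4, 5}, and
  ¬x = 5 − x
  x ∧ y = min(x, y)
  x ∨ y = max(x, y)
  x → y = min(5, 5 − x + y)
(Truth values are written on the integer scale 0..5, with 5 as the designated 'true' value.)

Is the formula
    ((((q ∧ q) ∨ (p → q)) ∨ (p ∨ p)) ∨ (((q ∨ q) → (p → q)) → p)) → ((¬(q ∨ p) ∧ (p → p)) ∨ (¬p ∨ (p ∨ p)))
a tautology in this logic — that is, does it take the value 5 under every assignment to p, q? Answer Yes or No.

Counterexample: take p = 1, q = 1.
q ∧ q = 1 ∧ 1 = 1
p → q = 1 → 1 = 5
(q ∧ q) ∨ (p → q) = 1 ∨ 5 = 5
p ∨ p = 1 ∨ 1 = 1
((q ∧ q) ∨ (p → q)) ∨ (p ∨ p) = 5 ∨ 1 = 5
q ∨ q = 1 ∨ 1 = 1
p → q = 1 → 1 = 5
(q ∨ q) → (p → q) = 1 → 5 = 5
((q ∨ q) → (p → q)) → p = 5 → 1 = 1
(((q ∧ q) ∨ (p → q)) ∨ (p ∨ p)) ∨ (((q ∨ q) → (p → q)) → p) = 5 ∨ 1 = 5
q ∨ p = 1 ∨ 1 = 1
¬(q ∨ p) = ¬1 = 4
p → p = 1 → 1 = 5
¬(q ∨ p) ∧ (p → p) = 4 ∧ 5 = 4
¬p = ¬1 = 4
p ∨ p = 1 ∨ 1 = 1
¬p ∨ (p ∨ p) = 4 ∨ 1 = 4
(¬(q ∨ p) ∧ (p → p)) ∨ (¬p ∨ (p ∨ p)) = 4 ∨ 4 = 4
((((q ∧ q) ∨ (p → q)) ∨ (p ∨ p)) ∨ (((q ∨ q) → (p → q)) → p)) → ((¬(q ∨ p) ∧ (p → p)) ∨ (¬p ∨ (p ∨ p))) = 5 → 4 = 4
This gives 4 ≠ 5.

No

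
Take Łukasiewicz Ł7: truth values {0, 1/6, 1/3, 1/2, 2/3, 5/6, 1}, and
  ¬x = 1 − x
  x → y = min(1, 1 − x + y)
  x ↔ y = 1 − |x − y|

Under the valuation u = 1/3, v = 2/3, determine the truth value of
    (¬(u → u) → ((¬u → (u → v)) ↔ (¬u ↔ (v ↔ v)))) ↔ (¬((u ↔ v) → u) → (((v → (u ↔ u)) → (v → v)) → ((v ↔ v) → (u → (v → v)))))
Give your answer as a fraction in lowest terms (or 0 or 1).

u → u = 1/3 → 1/3 = 1
¬(u → u) = ¬1 = 0
¬u = ¬1/3 = 2/3
u → v = 1/3 → 2/3 = 1
¬u → (u → v) = 2/3 → 1 = 1
¬u = ¬1/3 = 2/3
v ↔ v = 2/3 ↔ 2/3 = 1
¬u ↔ (v ↔ v) = 2/3 ↔ 1 = 2/3
(¬u → (u → v)) ↔ (¬u ↔ (v ↔ v)) = 1 ↔ 2/3 = 2/3
¬(u → u) → ((¬u → (u → v)) ↔ (¬u ↔ (v ↔ v))) = 0 → 2/3 = 1
u ↔ v = 1/3 ↔ 2/3 = 2/3
(u ↔ v) → u = 2/3 → 1/3 = 2/3
¬((u ↔ v) → u) = ¬2/3 = 1/3
u ↔ u = 1/3 ↔ 1/3 = 1
v → (u ↔ u) = 2/3 → 1 = 1
v → v = 2/3 → 2/3 = 1
(v → (u ↔ u)) → (v → v) = 1 → 1 = 1
v ↔ v = 2/3 ↔ 2/3 = 1
v → v = 2/3 → 2/3 = 1
u → (v → v) = 1/3 → 1 = 1
(v ↔ v) → (u → (v → v)) = 1 → 1 = 1
((v → (u ↔ u)) → (v → v)) → ((v ↔ v) → (u → (v → v))) = 1 → 1 = 1
¬((u ↔ v) → u) → (((v → (u ↔ u)) → (v → v)) → ((v ↔ v) → (u → (v → v)))) = 1/3 → 1 = 1
(¬(u → u) → ((¬u → (u → v)) ↔ (¬u ↔ (v ↔ v)))) ↔ (¬((u ↔ v) → u) → (((v → (u ↔ u)) → (v → v)) → ((v ↔ v) → (u → (v → v))))) = 1 ↔ 1 = 1

1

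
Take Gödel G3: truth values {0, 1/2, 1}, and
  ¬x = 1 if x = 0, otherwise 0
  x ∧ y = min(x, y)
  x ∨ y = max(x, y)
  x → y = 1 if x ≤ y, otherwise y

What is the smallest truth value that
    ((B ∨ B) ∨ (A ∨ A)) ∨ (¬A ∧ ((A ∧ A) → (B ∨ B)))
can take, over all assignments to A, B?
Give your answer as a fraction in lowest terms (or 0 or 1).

Take A = 1/2, B = 0:
B ∨ B = 0 ∨ 0 = 0
A ∨ A = 1/2 ∨ 1/2 = 1/2
(B ∨ B) ∨ (A ∨ A) = 0 ∨ 1/2 = 1/2
¬A = ¬1/2 = 0
A ∧ A = 1/2 ∧ 1/2 = 1/2
B ∨ B = 0 ∨ 0 = 0
(A ∧ A) → (B ∨ B) = 1/2 → 0 = 0
¬A ∧ ((A ∧ A) → (B ∨ B)) = 0 ∧ 0 = 0
((B ∨ B) ∨ (A ∨ A)) ∨ (¬A ∧ ((A ∧ A) → (B ∨ B))) = 1/2 ∨ 0 = 1/2
No assignment yields a value below 1/2, so this is the minimum.

1/2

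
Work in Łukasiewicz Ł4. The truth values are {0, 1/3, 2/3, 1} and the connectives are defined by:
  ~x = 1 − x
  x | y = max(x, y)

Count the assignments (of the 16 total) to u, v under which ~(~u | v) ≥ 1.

u = 0, v = 0 ↦ 0  <
u = 0, v = 1/3 ↦ 0  <
u = 0, v = 2/3 ↦ 0  <
u = 0, v = 1 ↦ 0  <
u = 1/3, v = 0 ↦ 1/3  <
u = 1/3, v = 1/3 ↦ 1/3  <
u = 1/3, v = 2/3 ↦ 1/3  <
u = 1/3, v = 1 ↦ 0  <
u = 2/3, v = 0 ↦ 2/3  <
u = 2/3, v = 1/3 ↦ 2/3  <
u = 2/3, v = 2/3 ↦ 1/3  <
u = 2/3, v = 1 ↦ 0  <
u = 1, v = 0 ↦ 1  ≥
u = 1, v = 1/3 ↦ 2/3  <
u = 1, v = 2/3 ↦ 1/3  <
u = 1, v = 1 ↦ 0  <
So 1 of the 16 assignments meets the threshold.

1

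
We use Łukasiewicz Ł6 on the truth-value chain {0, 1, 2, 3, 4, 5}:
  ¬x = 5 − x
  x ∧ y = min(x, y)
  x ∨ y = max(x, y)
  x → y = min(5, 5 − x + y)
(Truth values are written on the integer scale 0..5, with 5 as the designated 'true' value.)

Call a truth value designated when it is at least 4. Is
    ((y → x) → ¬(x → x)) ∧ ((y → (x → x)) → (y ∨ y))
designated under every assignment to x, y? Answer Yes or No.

Counterexample: take x = 0, y = 0.
y → x = 0 → 0 = 5
x → x = 0 → 0 = 5
¬(x → x) = ¬5 = 0
(y → x) → ¬(x → x) = 5 → 0 = 0
x → x = 0 → 0 = 5
y → (x → x) = 0 → 5 = 5
y ∨ y = 0 ∨ 0 = 0
(y → (x → x)) → (y ∨ y) = 5 → 0 = 0
((y → x) → ¬(x → x)) ∧ ((y → (x → x)) → (y ∨ y)) = 0 ∧ 0 = 0
This gives 0, which is below 4.

No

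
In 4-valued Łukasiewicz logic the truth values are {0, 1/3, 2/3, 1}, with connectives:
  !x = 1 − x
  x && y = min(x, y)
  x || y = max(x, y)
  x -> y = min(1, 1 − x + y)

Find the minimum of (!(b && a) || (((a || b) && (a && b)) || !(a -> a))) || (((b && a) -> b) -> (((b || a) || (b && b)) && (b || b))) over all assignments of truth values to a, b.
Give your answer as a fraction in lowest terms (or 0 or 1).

Take a = 1/3, b = 1/3:
b && a = 1/3 && 1/3 = 1/3
!(b && a) = !1/3 = 2/3
a || b = 1/3 || 1/3 = 1/3
a && b = 1/3 && 1/3 = 1/3
(a || b) && (a && b) = 1/3 && 1/3 = 1/3
a -> a = 1/3 -> 1/3 = 1
!(a -> a) = !1 = 0
((a || b) && (a && b)) || !(a -> a) = 1/3 || 0 = 1/3
!(b && a) || (((a || b) && (a && b)) || !(a -> a)) = 2/3 || 1/3 = 2/3
b && a = 1/3 && 1/3 = 1/3
(b && a) -> b = 1/3 -> 1/3 = 1
b || a = 1/3 || 1/3 = 1/3
b && b = 1/3 && 1/3 = 1/3
(b || a) || (b && b) = 1/3 || 1/3 = 1/3
b || b = 1/3 || 1/3 = 1/3
((b || a) || (b && b)) && (b || b) = 1/3 && 1/3 = 1/3
((b && a) -> b) -> (((b || a) || (b && b)) && (b || b)) = 1 -> 1/3 = 1/3
(!(b && a) || (((a || b) && (a && b)) || !(a -> a))) || (((b && a) -> b) -> (((b || a) || (b && b)) && (b || b))) = 2/3 || 1/3 = 2/3
No assignment yields a value below 2/3, so this is the minimum.

2/3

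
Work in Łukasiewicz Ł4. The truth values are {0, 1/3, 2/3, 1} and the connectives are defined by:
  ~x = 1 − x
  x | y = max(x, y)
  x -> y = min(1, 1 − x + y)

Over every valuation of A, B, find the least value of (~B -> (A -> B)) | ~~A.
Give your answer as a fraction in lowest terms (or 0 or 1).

2/3

Take A = 1/3, B = 0:
~B = ~0 = 1
A -> B = 1/3 -> 0 = 2/3
~B -> (A -> B) = 1 -> 2/3 = 2/3
~A = ~1/3 = 2/3
~~A = ~2/3 = 1/3
(~B -> (A -> B)) | ~~A = 2/3 | 1/3 = 2/3
No assignment yields a value below 2/3, so this is the minimum.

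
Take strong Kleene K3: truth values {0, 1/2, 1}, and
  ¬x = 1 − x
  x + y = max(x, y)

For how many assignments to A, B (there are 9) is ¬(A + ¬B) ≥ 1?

1

A = 0, B = 0 ↦ 0  <
A = 0, B = 1/2 ↦ 1/2  <
A = 0, B = 1 ↦ 1  ≥
A = 1/2, B = 0 ↦ 0  <
A = 1/2, B = 1/2 ↦ 1/2  <
A = 1/2, B = 1 ↦ 1/2  <
A = 1, B = 0 ↦ 0  <
A = 1, B = 1/2 ↦ 0  <
A = 1, B = 1 ↦ 0  <
So 1 of the 9 assignments meets the threshold.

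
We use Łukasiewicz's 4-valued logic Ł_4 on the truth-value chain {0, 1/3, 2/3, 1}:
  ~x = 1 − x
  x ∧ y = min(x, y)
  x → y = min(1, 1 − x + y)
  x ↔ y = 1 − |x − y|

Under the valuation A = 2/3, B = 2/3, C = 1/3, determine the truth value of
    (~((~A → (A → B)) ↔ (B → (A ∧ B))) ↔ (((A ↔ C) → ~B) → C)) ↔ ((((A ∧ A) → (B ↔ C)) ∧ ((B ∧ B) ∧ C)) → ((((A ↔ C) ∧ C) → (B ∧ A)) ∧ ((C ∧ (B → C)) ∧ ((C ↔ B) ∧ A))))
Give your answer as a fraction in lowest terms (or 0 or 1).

~A = ~2/3 = 1/3
A → B = 2/3 → 2/3 = 1
~A → (A → B) = 1/3 → 1 = 1
A ∧ B = 2/3 ∧ 2/3 = 2/3
B → (A ∧ B) = 2/3 → 2/3 = 1
(~A → (A → B)) ↔ (B → (A ∧ B)) = 1 ↔ 1 = 1
~((~A → (A → B)) ↔ (B → (A ∧ B))) = ~1 = 0
A ↔ C = 2/3 ↔ 1/3 = 2/3
~B = ~2/3 = 1/3
(A ↔ C) → ~B = 2/3 → 1/3 = 2/3
((A ↔ C) → ~B) → C = 2/3 → 1/3 = 2/3
~((~A → (A → B)) ↔ (B → (A ∧ B))) ↔ (((A ↔ C) → ~B) → C) = 0 ↔ 2/3 = 1/3
A ∧ A = 2/3 ∧ 2/3 = 2/3
B ↔ C = 2/3 ↔ 1/3 = 2/3
(A ∧ A) → (B ↔ C) = 2/3 → 2/3 = 1
B ∧ B = 2/3 ∧ 2/3 = 2/3
(B ∧ B) ∧ C = 2/3 ∧ 1/3 = 1/3
((A ∧ A) → (B ↔ C)) ∧ ((B ∧ B) ∧ C) = 1 ∧ 1/3 = 1/3
A ↔ C = 2/3 ↔ 1/3 = 2/3
(A ↔ C) ∧ C = 2/3 ∧ 1/3 = 1/3
B ∧ A = 2/3 ∧ 2/3 = 2/3
((A ↔ C) ∧ C) → (B ∧ A) = 1/3 → 2/3 = 1
B → C = 2/3 → 1/3 = 2/3
C ∧ (B → C) = 1/3 ∧ 2/3 = 1/3
C ↔ B = 1/3 ↔ 2/3 = 2/3
(C ↔ B) ∧ A = 2/3 ∧ 2/3 = 2/3
(C ∧ (B → C)) ∧ ((C ↔ B) ∧ A) = 1/3 ∧ 2/3 = 1/3
(((A ↔ C) ∧ C) → (B ∧ A)) ∧ ((C ∧ (B → C)) ∧ ((C ↔ B) ∧ A)) = 1 ∧ 1/3 = 1/3
(((A ∧ A) → (B ↔ C)) ∧ ((B ∧ B) ∧ C)) → ((((A ↔ C) ∧ C) → (B ∧ A)) ∧ ((C ∧ (B → C)) ∧ ((C ↔ B) ∧ A))) = 1/3 → 1/3 = 1
(~((~A → (A → B)) ↔ (B → (A ∧ B))) ↔ (((A ↔ C) → ~B) → C)) ↔ ((((A ∧ A) → (B ↔ C)) ∧ ((B ∧ B) ∧ C)) → ((((A ↔ C) ∧ C) → (B ∧ A)) ∧ ((C ∧ (B → C)) ∧ ((C ↔ B) ∧ A)))) = 1/3 ↔ 1 = 1/3

1/3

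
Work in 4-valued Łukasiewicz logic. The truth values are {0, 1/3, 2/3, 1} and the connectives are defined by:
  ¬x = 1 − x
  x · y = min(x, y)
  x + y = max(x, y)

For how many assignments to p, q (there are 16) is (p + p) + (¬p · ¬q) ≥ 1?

p = 0, q = 0 ↦ 1  ≥
p = 0, q = 1/3 ↦ 2/3  <
p = 0, q = 2/3 ↦ 1/3  <
p = 0, q = 1 ↦ 0  <
p = 1/3, q = 0 ↦ 2/3  <
p = 1/3, q = 1/3 ↦ 2/3  <
p = 1/3, q = 2/3 ↦ 1/3  <
p = 1/3, q = 1 ↦ 1/3  <
p = 2/3, q = 0 ↦ 2/3  <
p = 2/3, q = 1/3 ↦ 2/3  <
p = 2/3, q = 2/3 ↦ 2/3  <
p = 2/3, q = 1 ↦ 2/3  <
p = 1, q = 0 ↦ 1  ≥
p = 1, q = 1/3 ↦ 1  ≥
p = 1, q = 2/3 ↦ 1  ≥
p = 1, q = 1 ↦ 1  ≥
So 5 of the 16 assignments meet the threshold.

5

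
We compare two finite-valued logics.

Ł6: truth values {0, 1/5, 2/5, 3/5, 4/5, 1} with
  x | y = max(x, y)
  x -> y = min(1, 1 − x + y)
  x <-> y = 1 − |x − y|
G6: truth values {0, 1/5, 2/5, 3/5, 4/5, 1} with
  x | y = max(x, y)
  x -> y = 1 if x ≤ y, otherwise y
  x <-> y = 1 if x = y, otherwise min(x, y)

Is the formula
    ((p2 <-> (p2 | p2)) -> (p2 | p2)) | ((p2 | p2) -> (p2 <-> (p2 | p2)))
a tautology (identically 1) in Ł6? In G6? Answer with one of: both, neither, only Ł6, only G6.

In Ł6: every assignment gives 1 — tautology.
In G6: every assignment gives 1 — tautology.

both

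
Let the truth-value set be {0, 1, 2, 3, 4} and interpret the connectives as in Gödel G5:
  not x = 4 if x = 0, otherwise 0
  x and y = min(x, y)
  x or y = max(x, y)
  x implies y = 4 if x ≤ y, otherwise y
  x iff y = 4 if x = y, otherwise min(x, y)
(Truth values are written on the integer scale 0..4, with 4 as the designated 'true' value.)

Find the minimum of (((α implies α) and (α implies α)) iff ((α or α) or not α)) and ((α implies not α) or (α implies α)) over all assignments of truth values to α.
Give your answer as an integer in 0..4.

1

Take α = 1:
α implies α = 1 implies 1 = 4
α implies α = 1 implies 1 = 4
(α implies α) and (α implies α) = 4 and 4 = 4
α or α = 1 or 1 = 1
not α = not 1 = 0
(α or α) or not α = 1 or 0 = 1
((α implies α) and (α implies α)) iff ((α or α) or not α) = 4 iff 1 = 1
not α = not 1 = 0
α implies not α = 1 implies 0 = 0
α implies α = 1 implies 1 = 4
(α implies not α) or (α implies α) = 0 or 4 = 4
(((α implies α) and (α implies α)) iff ((α or α) or not α)) and ((α implies not α) or (α implies α)) = 1 and 4 = 1
No assignment yields a value below 1, so this is the minimum.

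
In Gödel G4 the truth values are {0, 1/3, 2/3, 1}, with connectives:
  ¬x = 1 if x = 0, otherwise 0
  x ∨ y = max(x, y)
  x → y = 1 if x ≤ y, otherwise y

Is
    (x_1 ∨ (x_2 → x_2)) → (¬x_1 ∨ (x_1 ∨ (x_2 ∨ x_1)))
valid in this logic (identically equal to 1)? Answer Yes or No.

No

Counterexample: take x_1 = 1/3, x_2 = 0.
x_2 → x_2 = 0 → 0 = 1
x_1 ∨ (x_2 → x_2) = 1/3 ∨ 1 = 1
¬x_1 = ¬1/3 = 0
x_2 ∨ x_1 = 0 ∨ 1/3 = 1/3
x_1 ∨ (x_2 ∨ x_1) = 1/3 ∨ 1/3 = 1/3
¬x_1 ∨ (x_1 ∨ (x_2 ∨ x_1)) = 0 ∨ 1/3 = 1/3
(x_1 ∨ (x_2 → x_2)) → (¬x_1 ∨ (x_1 ∨ (x_2 ∨ x_1))) = 1 → 1/3 = 1/3
This gives 1/3 ≠ 1.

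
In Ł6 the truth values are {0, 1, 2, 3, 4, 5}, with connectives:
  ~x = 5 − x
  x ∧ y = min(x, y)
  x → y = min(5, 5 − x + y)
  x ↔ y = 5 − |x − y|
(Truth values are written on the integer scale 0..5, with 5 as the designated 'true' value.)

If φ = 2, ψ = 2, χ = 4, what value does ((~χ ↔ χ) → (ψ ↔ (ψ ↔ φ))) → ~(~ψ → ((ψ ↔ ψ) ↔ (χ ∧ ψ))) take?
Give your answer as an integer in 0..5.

~χ = ~4 = 1
~χ ↔ χ = 1 ↔ 4 = 2
ψ ↔ φ = 2 ↔ 2 = 5
ψ ↔ (ψ ↔ φ) = 2 ↔ 5 = 2
(~χ ↔ χ) → (ψ ↔ (ψ ↔ φ)) = 2 → 2 = 5
~ψ = ~2 = 3
ψ ↔ ψ = 2 ↔ 2 = 5
χ ∧ ψ = 4 ∧ 2 = 2
(ψ ↔ ψ) ↔ (χ ∧ ψ) = 5 ↔ 2 = 2
~ψ → ((ψ ↔ ψ) ↔ (χ ∧ ψ)) = 3 → 2 = 4
~(~ψ → ((ψ ↔ ψ) ↔ (χ ∧ ψ))) = ~4 = 1
((~χ ↔ χ) → (ψ ↔ (ψ ↔ φ))) → ~(~ψ → ((ψ ↔ ψ) ↔ (χ ∧ ψ))) = 5 → 1 = 1

1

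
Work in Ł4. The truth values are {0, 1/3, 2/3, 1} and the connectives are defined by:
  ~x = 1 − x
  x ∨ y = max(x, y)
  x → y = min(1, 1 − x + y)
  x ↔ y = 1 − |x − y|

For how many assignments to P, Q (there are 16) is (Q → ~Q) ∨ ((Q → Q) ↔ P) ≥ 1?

P = 0, Q = 0 ↦ 1  ≥
P = 0, Q = 1/3 ↦ 1  ≥
P = 0, Q = 2/3 ↦ 2/3  <
P = 0, Q = 1 ↦ 0  <
P = 1/3, Q = 0 ↦ 1  ≥
P = 1/3, Q = 1/3 ↦ 1  ≥
P = 1/3, Q = 2/3 ↦ 2/3  <
P = 1/3, Q = 1 ↦ 1/3  <
P = 2/3, Q = 0 ↦ 1  ≥
P = 2/3, Q = 1/3 ↦ 1  ≥
P = 2/3, Q = 2/3 ↦ 2/3  <
P = 2/3, Q = 1 ↦ 2/3  <
P = 1, Q = 0 ↦ 1  ≥
P = 1, Q = 1/3 ↦ 1  ≥
P = 1, Q = 2/3 ↦ 1  ≥
P = 1, Q = 1 ↦ 1  ≥
So 10 of the 16 assignments meet the threshold.

10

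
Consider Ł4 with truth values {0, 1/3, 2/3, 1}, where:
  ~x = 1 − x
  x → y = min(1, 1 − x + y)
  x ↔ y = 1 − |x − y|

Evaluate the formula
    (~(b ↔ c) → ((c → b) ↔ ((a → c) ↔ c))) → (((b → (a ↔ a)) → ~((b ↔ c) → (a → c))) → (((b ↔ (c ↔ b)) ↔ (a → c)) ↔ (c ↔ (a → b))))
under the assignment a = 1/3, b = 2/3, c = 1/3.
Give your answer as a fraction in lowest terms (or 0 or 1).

b ↔ c = 2/3 ↔ 1/3 = 2/3
~(b ↔ c) = ~2/3 = 1/3
c → b = 1/3 → 2/3 = 1
a → c = 1/3 → 1/3 = 1
(a → c) ↔ c = 1 ↔ 1/3 = 1/3
(c → b) ↔ ((a → c) ↔ c) = 1 ↔ 1/3 = 1/3
~(b ↔ c) → ((c → b) ↔ ((a → c) ↔ c)) = 1/3 → 1/3 = 1
a ↔ a = 1/3 ↔ 1/3 = 1
b → (a ↔ a) = 2/3 → 1 = 1
b ↔ c = 2/3 ↔ 1/3 = 2/3
a → c = 1/3 → 1/3 = 1
(b ↔ c) → (a → c) = 2/3 → 1 = 1
~((b ↔ c) → (a → c)) = ~1 = 0
(b → (a ↔ a)) → ~((b ↔ c) → (a → c)) = 1 → 0 = 0
c ↔ b = 1/3 ↔ 2/3 = 2/3
b ↔ (c ↔ b) = 2/3 ↔ 2/3 = 1
a → c = 1/3 → 1/3 = 1
(b ↔ (c ↔ b)) ↔ (a → c) = 1 ↔ 1 = 1
a → b = 1/3 → 2/3 = 1
c ↔ (a → b) = 1/3 ↔ 1 = 1/3
((b ↔ (c ↔ b)) ↔ (a → c)) ↔ (c ↔ (a → b)) = 1 ↔ 1/3 = 1/3
((b → (a ↔ a)) → ~((b ↔ c) → (a → c))) → (((b ↔ (c ↔ b)) ↔ (a → c)) ↔ (c ↔ (a → b))) = 0 → 1/3 = 1
(~(b ↔ c) → ((c → b) ↔ ((a → c) ↔ c))) → (((b → (a ↔ a)) → ~((b ↔ c) → (a → c))) → (((b ↔ (c ↔ b)) ↔ (a → c)) ↔ (c ↔ (a → b)))) = 1 → 1 = 1

1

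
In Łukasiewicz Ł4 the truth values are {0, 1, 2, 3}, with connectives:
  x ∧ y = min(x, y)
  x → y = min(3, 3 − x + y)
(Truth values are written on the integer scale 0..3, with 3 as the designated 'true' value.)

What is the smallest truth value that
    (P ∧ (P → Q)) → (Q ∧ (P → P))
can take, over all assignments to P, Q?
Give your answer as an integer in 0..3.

Take P = 1, Q = 0:
P → Q = 1 → 0 = 2
P ∧ (P → Q) = 1 ∧ 2 = 1
P → P = 1 → 1 = 3
Q ∧ (P → P) = 0 ∧ 3 = 0
(P ∧ (P → Q)) → (Q ∧ (P → P)) = 1 → 0 = 2
No assignment yields a value below 2, so this is the minimum.

2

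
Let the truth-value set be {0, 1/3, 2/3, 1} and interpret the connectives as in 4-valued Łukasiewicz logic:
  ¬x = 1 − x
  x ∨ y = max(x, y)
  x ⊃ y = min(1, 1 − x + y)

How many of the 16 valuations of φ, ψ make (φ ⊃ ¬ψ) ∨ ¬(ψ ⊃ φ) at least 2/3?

13

φ = 0, ψ = 0 ↦ 1  ≥
φ = 0, ψ = 1/3 ↦ 1  ≥
φ = 0, ψ = 2/3 ↦ 1  ≥
φ = 0, ψ = 1 ↦ 1  ≥
φ = 1/3, ψ = 0 ↦ 1  ≥
φ = 1/3, ψ = 1/3 ↦ 1  ≥
φ = 1/3, ψ = 2/3 ↦ 1  ≥
φ = 1/3, ψ = 1 ↦ 2/3  ≥
φ = 2/3, ψ = 0 ↦ 1  ≥
φ = 2/3, ψ = 1/3 ↦ 1  ≥
φ = 2/3, ψ = 2/3 ↦ 2/3  ≥
φ = 2/3, ψ = 1 ↦ 1/3  <
φ = 1, ψ = 0 ↦ 1  ≥
φ = 1, ψ = 1/3 ↦ 2/3  ≥
φ = 1, ψ = 2/3 ↦ 1/3  <
φ = 1, ψ = 1 ↦ 0  <
So 13 of the 16 assignments meet the threshold.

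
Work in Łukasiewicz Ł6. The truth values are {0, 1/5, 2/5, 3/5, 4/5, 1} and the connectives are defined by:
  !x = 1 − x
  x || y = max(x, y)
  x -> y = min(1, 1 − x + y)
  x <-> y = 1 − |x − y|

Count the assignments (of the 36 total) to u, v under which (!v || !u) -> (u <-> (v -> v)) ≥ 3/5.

23

value 1: 15 assignments (counts)
value 4/5: 6 assignments (counts)
value 3/5: 2 assignments (counts)
value 2/5: 6 assignments
value 1/5: 1 assignment
value 0: 6 assignments
So 23 of the 36 assignments meet the threshold.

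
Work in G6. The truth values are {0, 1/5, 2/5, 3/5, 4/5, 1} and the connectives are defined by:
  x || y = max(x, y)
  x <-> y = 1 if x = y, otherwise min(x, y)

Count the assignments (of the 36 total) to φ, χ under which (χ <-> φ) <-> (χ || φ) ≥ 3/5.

9

value 1: 1 assignment (counts)
value 4/5: 3 assignments (counts)
value 3/5: 5 assignments (counts)
value 2/5: 7 assignments
value 1/5: 9 assignments
value 0: 11 assignments
So 9 of the 36 assignments meet the threshold.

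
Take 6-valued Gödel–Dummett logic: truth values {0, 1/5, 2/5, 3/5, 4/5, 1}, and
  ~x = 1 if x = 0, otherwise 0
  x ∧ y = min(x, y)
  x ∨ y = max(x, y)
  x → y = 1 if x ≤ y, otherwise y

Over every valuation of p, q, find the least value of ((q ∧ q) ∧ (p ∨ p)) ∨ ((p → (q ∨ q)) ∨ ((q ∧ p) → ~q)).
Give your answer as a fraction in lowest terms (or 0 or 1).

1/5

Take p = 2/5, q = 1/5:
q ∧ q = 1/5 ∧ 1/5 = 1/5
p ∨ p = 2/5 ∨ 2/5 = 2/5
(q ∧ q) ∧ (p ∨ p) = 1/5 ∧ 2/5 = 1/5
q ∨ q = 1/5 ∨ 1/5 = 1/5
p → (q ∨ q) = 2/5 → 1/5 = 1/5
q ∧ p = 1/5 ∧ 2/5 = 1/5
~q = ~1/5 = 0
(q ∧ p) → ~q = 1/5 → 0 = 0
(p → (q ∨ q)) ∨ ((q ∧ p) → ~q) = 1/5 ∨ 0 = 1/5
((q ∧ q) ∧ (p ∨ p)) ∨ ((p → (q ∨ q)) ∨ ((q ∧ p) → ~q)) = 1/5 ∨ 1/5 = 1/5
No assignment yields a value below 1/5, so this is the minimum.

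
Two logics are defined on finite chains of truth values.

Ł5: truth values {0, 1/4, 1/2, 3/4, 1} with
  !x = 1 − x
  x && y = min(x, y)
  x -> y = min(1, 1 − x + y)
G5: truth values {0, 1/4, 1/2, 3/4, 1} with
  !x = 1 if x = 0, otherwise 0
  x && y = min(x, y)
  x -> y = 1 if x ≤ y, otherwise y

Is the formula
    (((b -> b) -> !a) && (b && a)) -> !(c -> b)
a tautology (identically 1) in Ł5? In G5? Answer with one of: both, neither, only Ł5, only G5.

In Ł5: at a = 1/4, b = 1/4, c = 0 the value is 3/4 — not a tautology.
In G5: every assignment gives 1 — tautology.

only G5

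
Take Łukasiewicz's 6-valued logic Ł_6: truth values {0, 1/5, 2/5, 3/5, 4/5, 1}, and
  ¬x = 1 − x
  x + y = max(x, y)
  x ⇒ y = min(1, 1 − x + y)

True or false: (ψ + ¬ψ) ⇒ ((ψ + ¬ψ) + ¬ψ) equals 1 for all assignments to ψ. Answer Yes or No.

Yes

ψ = 0 ↦ 1
ψ = 1/5 ↦ 1
ψ = 2/5 ↦ 1
ψ = 3/5 ↦ 1
ψ = 4/5 ↦ 1
ψ = 1 ↦ 1
Every assignment gives a value ≥ 1.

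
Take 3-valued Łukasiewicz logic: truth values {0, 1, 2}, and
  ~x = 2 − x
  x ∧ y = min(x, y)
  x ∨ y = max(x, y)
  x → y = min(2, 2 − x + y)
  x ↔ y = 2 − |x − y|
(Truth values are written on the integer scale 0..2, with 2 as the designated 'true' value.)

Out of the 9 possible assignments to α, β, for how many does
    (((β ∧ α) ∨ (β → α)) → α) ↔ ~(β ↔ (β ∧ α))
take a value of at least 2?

3

α = 0, β = 0 ↦ 2  ≥
α = 0, β = 1 ↦ 2  ≥
α = 0, β = 2 ↦ 2  ≥
α = 1, β = 0 ↦ 1  <
α = 1, β = 1 ↦ 1  <
α = 1, β = 2 ↦ 1  <
α = 2, β = 0 ↦ 0  <
α = 2, β = 1 ↦ 0  <
α = 2, β = 2 ↦ 0  <
So 3 of the 9 assignments meet the threshold.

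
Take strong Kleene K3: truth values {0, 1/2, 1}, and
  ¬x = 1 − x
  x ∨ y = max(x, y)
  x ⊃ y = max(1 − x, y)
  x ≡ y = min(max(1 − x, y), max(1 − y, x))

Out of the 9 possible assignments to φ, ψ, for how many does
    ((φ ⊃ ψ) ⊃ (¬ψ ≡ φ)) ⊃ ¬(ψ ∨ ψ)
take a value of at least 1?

4

φ = 0, ψ = 0 ↦ 1  ≥
φ = 0, ψ = 1/2 ↦ 1/2  <
φ = 0, ψ = 1 ↦ 0  <
φ = 1/2, ψ = 0 ↦ 1  ≥
φ = 1/2, ψ = 1/2 ↦ 1/2  <
φ = 1/2, ψ = 1 ↦ 1/2  <
φ = 1, ψ = 0 ↦ 1  ≥
φ = 1, ψ = 1/2 ↦ 1/2  <
φ = 1, ψ = 1 ↦ 1  ≥
So 4 of the 9 assignments meet the threshold.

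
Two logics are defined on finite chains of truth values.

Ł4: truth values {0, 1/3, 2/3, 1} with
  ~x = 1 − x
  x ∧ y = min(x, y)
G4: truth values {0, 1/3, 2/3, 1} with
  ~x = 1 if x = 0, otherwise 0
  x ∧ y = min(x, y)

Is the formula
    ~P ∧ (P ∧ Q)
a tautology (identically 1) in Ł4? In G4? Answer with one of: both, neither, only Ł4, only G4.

In Ł4: at P = 0, Q = 0 the value is 0 — not a tautology.
In G4: at P = 0, Q = 0 the value is 0 — not a tautology.

neither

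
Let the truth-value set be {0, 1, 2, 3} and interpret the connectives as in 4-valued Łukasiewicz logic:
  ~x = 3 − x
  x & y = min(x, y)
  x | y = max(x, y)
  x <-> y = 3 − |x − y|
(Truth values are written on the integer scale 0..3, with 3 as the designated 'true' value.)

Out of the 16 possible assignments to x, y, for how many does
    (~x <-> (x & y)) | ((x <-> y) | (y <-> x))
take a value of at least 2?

14

x = 0, y = 0 ↦ 3  ≥
x = 0, y = 1 ↦ 2  ≥
x = 0, y = 2 ↦ 1  <
x = 0, y = 3 ↦ 0  <
x = 1, y = 0 ↦ 2  ≥
x = 1, y = 1 ↦ 3  ≥
x = 1, y = 2 ↦ 2  ≥
x = 1, y = 3 ↦ 2  ≥
x = 2, y = 0 ↦ 2  ≥
x = 2, y = 1 ↦ 3  ≥
x = 2, y = 2 ↦ 3  ≥
x = 2, y = 3 ↦ 2  ≥
x = 3, y = 0 ↦ 3  ≥
x = 3, y = 1 ↦ 2  ≥
x = 3, y = 2 ↦ 2  ≥
x = 3, y = 3 ↦ 3  ≥
So 14 of the 16 assignments meet the threshold.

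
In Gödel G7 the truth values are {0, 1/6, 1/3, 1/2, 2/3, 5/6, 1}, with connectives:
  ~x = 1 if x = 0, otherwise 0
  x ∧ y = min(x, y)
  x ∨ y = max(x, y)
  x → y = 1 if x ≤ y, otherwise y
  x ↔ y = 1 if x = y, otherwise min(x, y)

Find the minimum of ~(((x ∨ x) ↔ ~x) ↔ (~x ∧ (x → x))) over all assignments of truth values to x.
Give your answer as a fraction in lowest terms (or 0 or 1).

0

Take x = 1/6:
x ∨ x = 1/6 ∨ 1/6 = 1/6
~x = ~1/6 = 0
(x ∨ x) ↔ ~x = 1/6 ↔ 0 = 0
~x = ~1/6 = 0
x → x = 1/6 → 1/6 = 1
~x ∧ (x → x) = 0 ∧ 1 = 0
((x ∨ x) ↔ ~x) ↔ (~x ∧ (x → x)) = 0 ↔ 0 = 1
~(((x ∨ x) ↔ ~x) ↔ (~x ∧ (x → x))) = ~1 = 0
No assignment yields a value below 0, so this is the minimum.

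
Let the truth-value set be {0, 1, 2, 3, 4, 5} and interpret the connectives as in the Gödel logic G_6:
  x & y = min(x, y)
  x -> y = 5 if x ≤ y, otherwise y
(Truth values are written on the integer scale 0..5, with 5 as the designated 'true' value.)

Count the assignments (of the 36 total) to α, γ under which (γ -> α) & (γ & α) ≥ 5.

value 5: 1 assignment (counts)
value 4: 3 assignments
value 3: 5 assignments
value 2: 7 assignments
value 1: 9 assignments
value 0: 11 assignments
So 1 of the 36 assignments meets the threshold.

1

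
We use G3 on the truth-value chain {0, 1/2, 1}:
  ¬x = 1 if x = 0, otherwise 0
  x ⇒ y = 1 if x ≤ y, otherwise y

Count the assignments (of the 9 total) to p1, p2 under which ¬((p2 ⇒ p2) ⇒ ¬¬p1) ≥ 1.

p1 = 0, p2 = 0 ↦ 1  ≥
p1 = 0, p2 = 1/2 ↦ 1  ≥
p1 = 0, p2 = 1 ↦ 1  ≥
p1 = 1/2, p2 = 0 ↦ 0  <
p1 = 1/2, p2 = 1/2 ↦ 0  <
p1 = 1/2, p2 = 1 ↦ 0  <
p1 = 1, p2 = 0 ↦ 0  <
p1 = 1, p2 = 1/2 ↦ 0  <
p1 = 1, p2 = 1 ↦ 0  <
So 3 of the 9 assignments meet the threshold.

3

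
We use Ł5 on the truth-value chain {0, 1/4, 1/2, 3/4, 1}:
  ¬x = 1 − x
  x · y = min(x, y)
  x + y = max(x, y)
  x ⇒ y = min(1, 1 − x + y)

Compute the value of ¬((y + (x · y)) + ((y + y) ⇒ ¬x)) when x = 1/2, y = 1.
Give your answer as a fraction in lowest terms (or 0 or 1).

0

x · y = 1/2 · 1 = 1/2
y + (x · y) = 1 + 1/2 = 1
y + y = 1 + 1 = 1
¬x = ¬1/2 = 1/2
(y + y) ⇒ ¬x = 1 ⇒ 1/2 = 1/2
(y + (x · y)) + ((y + y) ⇒ ¬x) = 1 + 1/2 = 1
¬((y + (x · y)) + ((y + y) ⇒ ¬x)) = ¬1 = 0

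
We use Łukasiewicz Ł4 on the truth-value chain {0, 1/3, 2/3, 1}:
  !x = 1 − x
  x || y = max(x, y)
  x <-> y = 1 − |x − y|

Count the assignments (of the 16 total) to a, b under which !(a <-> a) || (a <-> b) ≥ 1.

4

a = 0, b = 0 ↦ 1  ≥
a = 0, b = 1/3 ↦ 2/3  <
a = 0, b = 2/3 ↦ 1/3  <
a = 0, b = 1 ↦ 0  <
a = 1/3, b = 0 ↦ 2/3  <
a = 1/3, b = 1/3 ↦ 1  ≥
a = 1/3, b = 2/3 ↦ 2/3  <
a = 1/3, b = 1 ↦ 1/3  <
a = 2/3, b = 0 ↦ 1/3  <
a = 2/3, b = 1/3 ↦ 2/3  <
a = 2/3, b = 2/3 ↦ 1  ≥
a = 2/3, b = 1 ↦ 2/3  <
a = 1, b = 0 ↦ 0  <
a = 1, b = 1/3 ↦ 1/3  <
a = 1, b = 2/3 ↦ 2/3  <
a = 1, b = 1 ↦ 1  ≥
So 4 of the 16 assignments meet the threshold.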